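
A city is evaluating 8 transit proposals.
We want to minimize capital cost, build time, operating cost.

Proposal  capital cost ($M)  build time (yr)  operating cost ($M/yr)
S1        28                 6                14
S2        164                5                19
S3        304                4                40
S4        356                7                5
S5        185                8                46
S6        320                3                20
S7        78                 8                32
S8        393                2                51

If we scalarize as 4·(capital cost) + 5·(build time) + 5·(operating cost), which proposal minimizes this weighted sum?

S1: 4·28 + 5·6 + 5·14 = 212
S2: 4·164 + 5·5 + 5·19 = 776
S3: 4·304 + 5·4 + 5·40 = 1436
S4: 4·356 + 5·7 + 5·5 = 1484
S5: 4·185 + 5·8 + 5·46 = 1010
S6: 4·320 + 5·3 + 5·20 = 1395
S7: 4·78 + 5·8 + 5·32 = 512
S8: 4·393 + 5·2 + 5·51 = 1837
Lowest: S1 at 212.

S1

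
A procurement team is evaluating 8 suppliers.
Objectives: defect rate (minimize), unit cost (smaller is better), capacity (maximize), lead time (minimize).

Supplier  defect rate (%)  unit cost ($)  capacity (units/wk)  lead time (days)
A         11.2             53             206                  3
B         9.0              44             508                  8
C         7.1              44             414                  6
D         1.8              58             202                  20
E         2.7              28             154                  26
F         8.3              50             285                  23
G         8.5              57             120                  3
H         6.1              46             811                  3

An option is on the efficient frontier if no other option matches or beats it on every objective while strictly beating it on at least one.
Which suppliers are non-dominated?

B, C, D, E, H

A: dominated by H (defect rate 6.1≤11.2, unit cost 46≤53, capacity 811≥206, lead time 3≤3).
B: not dominated.
C: not dominated.
D: not dominated (best defect rate).
E: not dominated (best unit cost).
F: dominated by C (defect rate 7.1≤8.3, unit cost 44≤50, capacity 414≥285, lead time 6≤23).
G: dominated by H (defect rate 6.1≤8.5, unit cost 46≤57, capacity 811≥120, lead time 3≤3).
H: not dominated (best capacity).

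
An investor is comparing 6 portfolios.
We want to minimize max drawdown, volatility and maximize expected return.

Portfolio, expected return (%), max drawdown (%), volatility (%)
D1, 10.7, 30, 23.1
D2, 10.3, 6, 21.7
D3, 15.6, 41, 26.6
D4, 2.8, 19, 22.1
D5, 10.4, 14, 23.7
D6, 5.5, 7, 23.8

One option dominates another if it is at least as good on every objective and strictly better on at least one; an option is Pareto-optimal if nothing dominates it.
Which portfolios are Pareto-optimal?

D1: not dominated.
D2: not dominated (best max drawdown).
D3: not dominated (best expected return).
D4: dominated by D2 (expected return 10.3≥2.8, max drawdown 6≤19, volatility 21.7≤22.1).
D5: not dominated.
D6: dominated by D2 (expected return 10.3≥5.5, max drawdown 6≤7, volatility 21.7≤23.8).

D1, D2, D3, D5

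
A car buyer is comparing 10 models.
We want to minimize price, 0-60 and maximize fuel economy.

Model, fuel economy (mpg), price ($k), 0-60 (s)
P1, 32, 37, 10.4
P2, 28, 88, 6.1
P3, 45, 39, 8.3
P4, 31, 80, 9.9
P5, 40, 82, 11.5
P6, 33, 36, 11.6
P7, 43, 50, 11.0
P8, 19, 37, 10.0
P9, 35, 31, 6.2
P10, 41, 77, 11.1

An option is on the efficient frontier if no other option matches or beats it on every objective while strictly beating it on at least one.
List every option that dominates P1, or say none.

P9

P9: fuel economy 35≥32, price 31≤37, 0-60 6.2≤10.4 — dominates P1.
Others (P2, P3, P4, P5, P6, P7, P8, P10) are each worse than P1 on at least one objective.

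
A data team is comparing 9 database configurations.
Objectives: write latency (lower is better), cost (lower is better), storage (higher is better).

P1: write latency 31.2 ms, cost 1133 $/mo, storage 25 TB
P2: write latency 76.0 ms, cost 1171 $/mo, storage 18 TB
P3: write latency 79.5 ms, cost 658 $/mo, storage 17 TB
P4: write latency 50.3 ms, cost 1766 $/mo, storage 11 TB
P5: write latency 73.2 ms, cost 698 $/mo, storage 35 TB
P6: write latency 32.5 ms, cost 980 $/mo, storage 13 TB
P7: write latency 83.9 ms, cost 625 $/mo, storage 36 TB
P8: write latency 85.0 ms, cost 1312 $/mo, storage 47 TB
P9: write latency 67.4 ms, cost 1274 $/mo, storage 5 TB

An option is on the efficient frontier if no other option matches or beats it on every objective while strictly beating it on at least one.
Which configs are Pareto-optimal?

P1: not dominated (best write latency).
P2: dominated by P1 (write latency 31.2≤76.0, cost 1133≤1171, storage 25≥18).
P3: not dominated.
P4: dominated by P1 (write latency 31.2≤50.3, cost 1133≤1766, storage 25≥11).
P5: not dominated.
P6: not dominated.
P7: not dominated (best cost).
P8: not dominated (best storage).
P9: dominated by P1 (write latency 31.2≤67.4, cost 1133≤1274, storage 25≥5).

P1, P3, P5, P6, P7, P8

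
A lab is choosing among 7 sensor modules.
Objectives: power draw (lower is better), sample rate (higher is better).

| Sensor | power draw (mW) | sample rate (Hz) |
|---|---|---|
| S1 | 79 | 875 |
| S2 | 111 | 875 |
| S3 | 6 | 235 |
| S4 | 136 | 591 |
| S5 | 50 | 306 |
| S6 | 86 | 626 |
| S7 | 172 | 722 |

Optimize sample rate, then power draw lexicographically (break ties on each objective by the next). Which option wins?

S1

First maximize sample rate: best is 875, kept {S1, S2}.
Then minimize power draw: best is 79, kept {S1}.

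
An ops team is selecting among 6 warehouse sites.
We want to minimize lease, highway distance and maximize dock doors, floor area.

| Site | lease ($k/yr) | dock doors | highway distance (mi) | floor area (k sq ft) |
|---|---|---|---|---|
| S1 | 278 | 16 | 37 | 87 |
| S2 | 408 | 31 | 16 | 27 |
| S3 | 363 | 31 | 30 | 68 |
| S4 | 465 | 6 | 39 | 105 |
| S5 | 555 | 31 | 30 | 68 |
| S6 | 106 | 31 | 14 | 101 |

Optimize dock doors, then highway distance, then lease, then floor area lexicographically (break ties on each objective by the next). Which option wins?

S6

First maximize dock doors: best is 31, kept {S2, S3, S5, S6}.
Then minimize highway distance: best is 14, kept {S6}.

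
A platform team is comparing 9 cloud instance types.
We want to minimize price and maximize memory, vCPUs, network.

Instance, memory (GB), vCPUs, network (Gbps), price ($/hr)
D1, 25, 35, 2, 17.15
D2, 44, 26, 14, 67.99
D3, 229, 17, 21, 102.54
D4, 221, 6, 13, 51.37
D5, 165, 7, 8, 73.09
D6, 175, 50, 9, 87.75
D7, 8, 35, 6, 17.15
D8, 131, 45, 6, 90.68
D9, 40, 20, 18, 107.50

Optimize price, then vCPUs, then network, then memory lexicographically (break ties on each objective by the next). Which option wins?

First minimize price: best is 17.15, kept {D1, D7}.
Then maximize vCPUs: best is 35, kept {D1, D7}.
Then maximize network: best is 6, kept {D7}.

D7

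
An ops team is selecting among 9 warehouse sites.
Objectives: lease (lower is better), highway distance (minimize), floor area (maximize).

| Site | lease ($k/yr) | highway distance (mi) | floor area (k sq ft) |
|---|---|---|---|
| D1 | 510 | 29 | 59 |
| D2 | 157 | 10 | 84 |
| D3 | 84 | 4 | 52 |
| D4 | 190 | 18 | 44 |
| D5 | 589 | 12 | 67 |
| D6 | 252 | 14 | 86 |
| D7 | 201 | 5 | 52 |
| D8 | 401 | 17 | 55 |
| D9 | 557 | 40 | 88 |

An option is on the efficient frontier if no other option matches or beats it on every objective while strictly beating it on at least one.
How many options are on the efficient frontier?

D1: dominated by D2 (lease 157≤510, highway distance 10≤29, floor area 84≥59).
D2: not dominated.
D3: not dominated (best lease).
D4: dominated by D2 (lease 157≤190, highway distance 10≤18, floor area 84≥44).
D5: dominated by D2 (lease 157≤589, highway distance 10≤12, floor area 84≥67).
D6: not dominated.
D7: dominated by D3 (lease 84≤201, highway distance 4≤5, floor area 52≥52).
D8: dominated by D2 (lease 157≤401, highway distance 10≤17, floor area 84≥55).
D9: not dominated (best floor area).
Pareto-optimal: D2, D3, D6, D9 → 4.

4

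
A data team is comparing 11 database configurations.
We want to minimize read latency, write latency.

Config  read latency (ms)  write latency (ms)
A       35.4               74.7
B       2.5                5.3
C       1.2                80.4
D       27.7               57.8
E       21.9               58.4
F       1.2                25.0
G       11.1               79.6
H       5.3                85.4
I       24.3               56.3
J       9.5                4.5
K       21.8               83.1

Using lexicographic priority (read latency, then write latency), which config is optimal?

First minimize read latency: best is 1.2, kept {C, F}.
Then minimize write latency: best is 25.0, kept {F}.

F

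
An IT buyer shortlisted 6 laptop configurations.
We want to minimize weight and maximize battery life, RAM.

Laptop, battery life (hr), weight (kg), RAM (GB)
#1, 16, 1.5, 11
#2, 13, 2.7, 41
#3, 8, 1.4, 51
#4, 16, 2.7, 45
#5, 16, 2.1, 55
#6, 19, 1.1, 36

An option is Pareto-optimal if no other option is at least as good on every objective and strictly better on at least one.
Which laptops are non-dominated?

#1: dominated by #6 (battery life 19≥16, weight 1.1≤1.5, RAM 36≥11).
#2: dominated by #4 (battery life 16≥13, weight 2.7≤2.7, RAM 45≥41).
#3: not dominated.
#4: dominated by #5 (battery life 16≥16, weight 2.1≤2.7, RAM 55≥45).
#5: not dominated (best RAM).
#6: not dominated (best battery life).

#3, #5, #6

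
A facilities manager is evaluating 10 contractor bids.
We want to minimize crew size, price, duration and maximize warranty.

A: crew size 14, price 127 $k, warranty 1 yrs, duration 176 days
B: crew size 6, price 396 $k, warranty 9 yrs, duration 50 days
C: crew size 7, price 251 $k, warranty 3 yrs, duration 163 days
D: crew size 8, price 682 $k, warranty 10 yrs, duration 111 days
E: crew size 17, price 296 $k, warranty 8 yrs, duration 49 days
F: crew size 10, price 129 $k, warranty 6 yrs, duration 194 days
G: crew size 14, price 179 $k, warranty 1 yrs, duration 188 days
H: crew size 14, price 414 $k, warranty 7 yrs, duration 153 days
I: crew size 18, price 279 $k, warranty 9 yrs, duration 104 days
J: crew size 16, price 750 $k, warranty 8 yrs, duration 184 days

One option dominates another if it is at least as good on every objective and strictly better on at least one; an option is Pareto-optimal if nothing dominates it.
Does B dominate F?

No

B vs F: B is worse on price (396 vs 129), so it does not dominate F.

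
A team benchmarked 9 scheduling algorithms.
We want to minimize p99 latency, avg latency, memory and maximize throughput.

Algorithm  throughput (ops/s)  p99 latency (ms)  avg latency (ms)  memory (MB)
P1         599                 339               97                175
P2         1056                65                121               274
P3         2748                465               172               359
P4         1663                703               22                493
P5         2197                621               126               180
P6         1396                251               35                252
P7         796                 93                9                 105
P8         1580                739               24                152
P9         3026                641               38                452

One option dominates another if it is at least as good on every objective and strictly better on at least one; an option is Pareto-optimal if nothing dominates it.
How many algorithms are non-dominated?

8

P1: dominated by P7 (throughput 796≥599, p99 latency 93≤339, avg latency 9≤97, memory 105≤175).
P2: not dominated (best p99 latency).
P3: not dominated.
P4: not dominated.
P5: not dominated.
P6: not dominated.
P7: not dominated (best avg latency).
P8: not dominated.
P9: not dominated (best throughput).
Pareto-optimal: P2, P3, P4, P5, P6, P7, P8, P9 → 8.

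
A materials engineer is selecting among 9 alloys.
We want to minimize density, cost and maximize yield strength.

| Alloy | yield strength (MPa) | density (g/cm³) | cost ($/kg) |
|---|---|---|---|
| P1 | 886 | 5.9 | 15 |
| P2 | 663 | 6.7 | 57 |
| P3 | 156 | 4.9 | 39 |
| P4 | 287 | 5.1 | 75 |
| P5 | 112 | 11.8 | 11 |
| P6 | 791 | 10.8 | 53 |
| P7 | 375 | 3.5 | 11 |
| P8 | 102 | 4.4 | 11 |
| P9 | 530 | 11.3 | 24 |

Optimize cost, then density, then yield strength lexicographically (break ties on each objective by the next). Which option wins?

First minimize cost: best is 11, kept {P5, P7, P8}.
Then minimize density: best is 3.5, kept {P7}.

P7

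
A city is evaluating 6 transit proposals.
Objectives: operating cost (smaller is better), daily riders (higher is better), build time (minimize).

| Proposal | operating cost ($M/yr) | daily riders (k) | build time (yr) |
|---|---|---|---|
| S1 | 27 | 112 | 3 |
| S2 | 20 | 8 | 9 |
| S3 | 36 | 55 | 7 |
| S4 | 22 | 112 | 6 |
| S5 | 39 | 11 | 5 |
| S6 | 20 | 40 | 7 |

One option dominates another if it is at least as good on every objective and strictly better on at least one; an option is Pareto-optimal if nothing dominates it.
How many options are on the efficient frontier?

S1: not dominated (best build time).
S2: dominated by S6 (operating cost 20≤20, daily riders 40≥8, build time 7≤9).
S3: dominated by S1 (operating cost 27≤36, daily riders 112≥55, build time 3≤7).
S4: not dominated.
S5: dominated by S1 (operating cost 27≤39, daily riders 112≥11, build time 3≤5).
S6: not dominated.
Pareto-optimal: S1, S4, S6 → 3.

3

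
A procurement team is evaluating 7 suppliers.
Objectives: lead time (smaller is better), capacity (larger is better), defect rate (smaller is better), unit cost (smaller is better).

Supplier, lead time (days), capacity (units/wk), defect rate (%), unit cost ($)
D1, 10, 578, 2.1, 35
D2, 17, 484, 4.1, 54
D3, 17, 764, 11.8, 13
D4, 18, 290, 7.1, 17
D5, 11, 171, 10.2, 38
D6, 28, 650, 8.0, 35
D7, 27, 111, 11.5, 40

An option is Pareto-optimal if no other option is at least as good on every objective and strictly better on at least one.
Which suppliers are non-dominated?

D1, D3, D4, D6

D1: not dominated (best lead time).
D2: dominated by D1 (lead time 10≤17, capacity 578≥484, defect rate 2.1≤4.1, unit cost 35≤54).
D3: not dominated (best capacity).
D4: not dominated.
D5: dominated by D1 (lead time 10≤11, capacity 578≥171, defect rate 2.1≤10.2, unit cost 35≤38).
D6: not dominated.
D7: dominated by D1 (lead time 10≤27, capacity 578≥111, defect rate 2.1≤11.5, unit cost 35≤40).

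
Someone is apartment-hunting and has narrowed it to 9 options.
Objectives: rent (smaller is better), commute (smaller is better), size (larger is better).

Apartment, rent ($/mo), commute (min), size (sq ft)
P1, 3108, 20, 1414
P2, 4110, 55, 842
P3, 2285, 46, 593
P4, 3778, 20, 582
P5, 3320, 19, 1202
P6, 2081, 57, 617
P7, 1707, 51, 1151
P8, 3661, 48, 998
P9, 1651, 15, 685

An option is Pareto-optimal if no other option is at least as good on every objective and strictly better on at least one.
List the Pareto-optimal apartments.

P1: not dominated (best size).
P2: dominated by P1 (rent 3108≤4110, commute 20≤55, size 1414≥842).
P3: dominated by P9 (rent 1651≤2285, commute 15≤46, size 685≥593).
P4: dominated by P1 (rent 3108≤3778, commute 20≤20, size 1414≥582).
P5: not dominated.
P6: dominated by P7 (rent 1707≤2081, commute 51≤57, size 1151≥617).
P7: not dominated.
P8: dominated by P1 (rent 3108≤3661, commute 20≤48, size 1414≥998).
P9: not dominated (best rent).

P1, P5, P7, P9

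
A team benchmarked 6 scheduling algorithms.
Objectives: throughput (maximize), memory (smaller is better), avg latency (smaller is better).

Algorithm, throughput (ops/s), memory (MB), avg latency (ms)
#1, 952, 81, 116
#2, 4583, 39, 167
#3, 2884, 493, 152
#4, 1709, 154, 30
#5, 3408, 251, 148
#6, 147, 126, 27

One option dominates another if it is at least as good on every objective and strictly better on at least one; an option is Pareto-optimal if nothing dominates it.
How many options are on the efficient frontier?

#1: not dominated.
#2: not dominated (best throughput).
#3: dominated by #5 (throughput 3408≥2884, memory 251≤493, avg latency 148≤152).
#4: not dominated.
#5: not dominated.
#6: not dominated (best avg latency).
Pareto-optimal: #1, #2, #4, #5, #6 → 5.

5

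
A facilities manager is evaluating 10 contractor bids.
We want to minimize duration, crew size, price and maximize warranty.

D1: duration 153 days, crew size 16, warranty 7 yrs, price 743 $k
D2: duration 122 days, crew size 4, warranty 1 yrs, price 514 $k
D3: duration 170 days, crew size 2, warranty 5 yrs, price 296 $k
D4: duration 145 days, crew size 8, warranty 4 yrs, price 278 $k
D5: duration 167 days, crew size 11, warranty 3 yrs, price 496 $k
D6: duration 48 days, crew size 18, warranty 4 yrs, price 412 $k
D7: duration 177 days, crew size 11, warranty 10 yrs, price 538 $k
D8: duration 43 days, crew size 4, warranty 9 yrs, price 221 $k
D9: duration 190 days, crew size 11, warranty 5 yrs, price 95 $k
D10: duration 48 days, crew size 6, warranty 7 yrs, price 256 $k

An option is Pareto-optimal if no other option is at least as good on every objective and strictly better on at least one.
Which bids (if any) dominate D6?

D8: duration 43≤48, crew size 4≤18, warranty 9≥4, price 221≤412 — dominates D6.
D10: duration 48≤48, crew size 6≤18, warranty 7≥4, price 256≤412 — dominates D6.
Others (D1, D2, D3, D4, D5, D7, D9) are each worse than D6 on at least one objective.

D8, D10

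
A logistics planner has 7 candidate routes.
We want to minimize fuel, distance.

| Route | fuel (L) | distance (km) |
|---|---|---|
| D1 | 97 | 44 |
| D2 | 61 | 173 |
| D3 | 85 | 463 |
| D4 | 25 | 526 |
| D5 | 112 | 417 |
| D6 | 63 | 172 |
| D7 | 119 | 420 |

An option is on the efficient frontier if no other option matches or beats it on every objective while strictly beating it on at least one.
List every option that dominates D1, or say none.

D2: worse on distance (173 vs 44).
D3: worse on distance (463 vs 44).
D4: worse on distance (526 vs 44).
D5: worse on fuel (112 vs 97).
D6: worse on distance (172 vs 44).
D7: worse on fuel (119 vs 97).
No option dominates D1.

none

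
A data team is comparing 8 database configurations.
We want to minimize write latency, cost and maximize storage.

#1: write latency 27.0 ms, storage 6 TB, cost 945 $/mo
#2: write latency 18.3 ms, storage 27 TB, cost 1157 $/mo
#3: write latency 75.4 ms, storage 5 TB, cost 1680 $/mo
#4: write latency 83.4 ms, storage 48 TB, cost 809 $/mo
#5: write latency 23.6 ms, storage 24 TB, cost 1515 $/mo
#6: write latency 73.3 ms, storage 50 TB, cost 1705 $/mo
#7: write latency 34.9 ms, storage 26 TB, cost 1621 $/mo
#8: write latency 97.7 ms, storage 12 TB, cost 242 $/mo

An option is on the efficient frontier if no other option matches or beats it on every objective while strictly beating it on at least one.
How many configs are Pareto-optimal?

#1: not dominated.
#2: not dominated (best write latency).
#3: dominated by #1 (write latency 27.0≤75.4, storage 6≥5, cost 945≤1680).
#4: not dominated.
#5: dominated by #2 (write latency 18.3≤23.6, storage 27≥24, cost 1157≤1515).
#6: not dominated (best storage).
#7: dominated by #2 (write latency 18.3≤34.9, storage 27≥26, cost 1157≤1621).
#8: not dominated (best cost).
Pareto-optimal: #1, #2, #4, #6, #8 → 5.

5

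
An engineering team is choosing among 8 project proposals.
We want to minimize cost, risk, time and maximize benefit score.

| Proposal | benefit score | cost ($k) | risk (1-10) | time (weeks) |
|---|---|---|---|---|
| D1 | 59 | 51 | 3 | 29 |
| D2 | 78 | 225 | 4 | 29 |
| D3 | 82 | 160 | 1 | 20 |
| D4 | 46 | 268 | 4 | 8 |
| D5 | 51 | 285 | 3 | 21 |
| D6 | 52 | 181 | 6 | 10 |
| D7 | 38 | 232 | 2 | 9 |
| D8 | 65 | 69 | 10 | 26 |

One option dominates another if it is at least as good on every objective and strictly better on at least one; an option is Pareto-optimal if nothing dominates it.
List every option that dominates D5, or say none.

D3

D3: benefit score 82≥51, cost 160≤285, risk 1≤3, time 20≤21 — dominates D5.
Others (D1, D2, D4, D6, D7, D8) are each worse than D5 on at least one objective.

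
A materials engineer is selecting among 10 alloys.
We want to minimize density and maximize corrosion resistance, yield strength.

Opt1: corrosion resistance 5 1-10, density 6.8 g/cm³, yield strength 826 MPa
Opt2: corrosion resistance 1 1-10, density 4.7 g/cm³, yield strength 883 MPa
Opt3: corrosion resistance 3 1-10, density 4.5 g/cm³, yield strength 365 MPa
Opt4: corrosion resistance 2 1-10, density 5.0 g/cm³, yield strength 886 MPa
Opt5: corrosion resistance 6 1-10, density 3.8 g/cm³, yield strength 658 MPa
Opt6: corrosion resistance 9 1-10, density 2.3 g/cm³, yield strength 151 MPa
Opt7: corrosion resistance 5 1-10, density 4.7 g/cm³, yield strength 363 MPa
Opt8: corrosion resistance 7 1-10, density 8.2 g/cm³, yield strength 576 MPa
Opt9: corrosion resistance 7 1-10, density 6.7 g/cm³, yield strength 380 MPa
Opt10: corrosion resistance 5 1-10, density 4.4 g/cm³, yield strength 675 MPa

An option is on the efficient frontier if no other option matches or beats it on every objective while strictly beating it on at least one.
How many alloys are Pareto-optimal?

Opt1: not dominated.
Opt2: not dominated.
Opt3: dominated by Opt5 (corrosion resistance 6≥3, density 3.8≤4.5, yield strength 658≥365).
Opt4: not dominated (best yield strength).
Opt5: not dominated.
Opt6: not dominated (best corrosion resistance).
Opt7: dominated by Opt5 (corrosion resistance 6≥5, density 3.8≤4.7, yield strength 658≥363).
Opt8: not dominated.
Opt9: not dominated.
Opt10: not dominated.
Pareto-optimal: Opt1, Opt2, Opt4, Opt5, Opt6, Opt8, Opt9, Opt10 → 8.

8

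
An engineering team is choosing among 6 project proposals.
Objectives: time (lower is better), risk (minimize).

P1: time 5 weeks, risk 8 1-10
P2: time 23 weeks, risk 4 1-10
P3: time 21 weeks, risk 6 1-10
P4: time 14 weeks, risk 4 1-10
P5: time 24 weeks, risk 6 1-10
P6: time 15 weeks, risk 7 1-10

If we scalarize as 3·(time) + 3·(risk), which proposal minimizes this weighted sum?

P1

P1: 3·5 + 3·8 = 39
P2: 3·23 + 3·4 = 81
P3: 3·21 + 3·6 = 81
P4: 3·14 + 3·4 = 54
P5: 3·24 + 3·6 = 90
P6: 3·15 + 3·7 = 66
Lowest: P1 at 39.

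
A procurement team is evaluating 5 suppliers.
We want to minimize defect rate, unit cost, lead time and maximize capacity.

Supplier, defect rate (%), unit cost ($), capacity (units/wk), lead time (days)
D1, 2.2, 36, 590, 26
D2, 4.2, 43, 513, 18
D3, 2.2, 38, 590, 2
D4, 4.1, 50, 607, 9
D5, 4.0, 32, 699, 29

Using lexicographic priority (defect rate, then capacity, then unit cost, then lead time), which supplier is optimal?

D1

First minimize defect rate: best is 2.2, kept {D1, D3}.
Then maximize capacity: best is 590, kept {D1, D3}.
Then minimize unit cost: best is 36, kept {D1}.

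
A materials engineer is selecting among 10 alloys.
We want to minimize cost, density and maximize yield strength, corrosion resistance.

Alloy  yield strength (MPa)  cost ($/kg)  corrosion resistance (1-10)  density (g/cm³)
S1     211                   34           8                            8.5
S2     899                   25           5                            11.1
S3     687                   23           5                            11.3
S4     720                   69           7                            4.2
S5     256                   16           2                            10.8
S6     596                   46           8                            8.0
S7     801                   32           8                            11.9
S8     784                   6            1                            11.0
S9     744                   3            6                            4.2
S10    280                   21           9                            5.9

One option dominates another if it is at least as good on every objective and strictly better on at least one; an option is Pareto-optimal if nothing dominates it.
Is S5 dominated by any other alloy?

S9 vs S5: yield strength 744≥256, cost 3≤16, corrosion resistance 6≥2, density 4.2≤10.8 — S9 is at least as good on every objective and strictly better on at least one, so S9 dominates S5.

Yes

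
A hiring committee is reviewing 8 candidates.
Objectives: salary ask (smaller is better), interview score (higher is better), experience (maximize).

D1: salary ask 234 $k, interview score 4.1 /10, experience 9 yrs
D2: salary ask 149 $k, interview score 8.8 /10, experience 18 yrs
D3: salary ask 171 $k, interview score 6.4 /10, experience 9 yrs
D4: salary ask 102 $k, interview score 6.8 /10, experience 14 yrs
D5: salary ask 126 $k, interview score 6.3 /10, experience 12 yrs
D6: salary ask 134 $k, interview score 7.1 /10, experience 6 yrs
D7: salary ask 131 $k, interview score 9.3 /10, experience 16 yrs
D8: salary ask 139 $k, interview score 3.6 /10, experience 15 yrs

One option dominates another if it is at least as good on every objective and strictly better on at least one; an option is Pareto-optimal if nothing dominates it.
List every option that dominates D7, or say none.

D1: worse on salary ask (234 vs 131).
D2: worse on salary ask (149 vs 131).
D3: worse on salary ask (171 vs 131).
D4: worse on interview score (6.8 vs 9.3).
D5: worse on interview score (6.3 vs 9.3).
D6: worse on salary ask (134 vs 131).
D8: worse on salary ask (139 vs 131).
No option dominates D7.

none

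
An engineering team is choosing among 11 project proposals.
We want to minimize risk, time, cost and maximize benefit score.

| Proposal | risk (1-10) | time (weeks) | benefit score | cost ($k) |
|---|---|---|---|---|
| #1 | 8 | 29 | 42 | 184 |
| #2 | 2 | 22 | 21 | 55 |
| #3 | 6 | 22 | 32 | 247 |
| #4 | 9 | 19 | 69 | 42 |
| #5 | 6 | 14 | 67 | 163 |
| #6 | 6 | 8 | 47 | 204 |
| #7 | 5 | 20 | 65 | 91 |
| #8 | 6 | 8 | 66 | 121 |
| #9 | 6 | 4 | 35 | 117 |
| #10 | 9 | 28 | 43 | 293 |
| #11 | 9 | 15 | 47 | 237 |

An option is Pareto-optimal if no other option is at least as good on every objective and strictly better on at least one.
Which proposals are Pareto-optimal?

#1: dominated by #5 (risk 6≤8, time 14≤29, benefit score 67≥42, cost 163≤184).
#2: not dominated (best risk).
#3: dominated by #5 (risk 6≤6, time 14≤22, benefit score 67≥32, cost 163≤247).
#4: not dominated (best benefit score).
#5: not dominated.
#6: dominated by #8 (risk 6≤6, time 8≤8, benefit score 66≥47, cost 121≤204).
#7: not dominated.
#8: not dominated.
#9: not dominated (best time).
#10: dominated by #4 (risk 9≤9, time 19≤28, benefit score 69≥43, cost 42≤293).
#11: dominated by #5 (risk 6≤9, time 14≤15, benefit score 67≥47, cost 163≤237).

#2, #4, #5, #7, #8, #9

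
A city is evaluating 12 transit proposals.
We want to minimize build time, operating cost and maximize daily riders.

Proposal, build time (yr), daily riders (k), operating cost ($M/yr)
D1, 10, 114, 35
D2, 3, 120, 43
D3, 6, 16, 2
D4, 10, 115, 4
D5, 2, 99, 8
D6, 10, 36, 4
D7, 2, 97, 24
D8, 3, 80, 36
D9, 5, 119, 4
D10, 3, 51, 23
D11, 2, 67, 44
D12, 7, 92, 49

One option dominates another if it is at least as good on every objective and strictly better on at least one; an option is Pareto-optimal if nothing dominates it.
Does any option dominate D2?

D1: worse on build time (10 vs 3).
D3: worse on build time (6 vs 3).
D4: worse on build time (10 vs 3).
D5: worse on daily riders (99 vs 120).
D6: worse on build time (10 vs 3).
D7: worse on daily riders (97 vs 120).
D8: worse on daily riders (80 vs 120).
D9: worse on build time (5 vs 3).
D10: worse on daily riders (51 vs 120).
D11: worse on daily riders (67 vs 120).
D12: worse on build time (7 vs 3).
No option is at least as good as D2 on every objective and strictly better on one.

No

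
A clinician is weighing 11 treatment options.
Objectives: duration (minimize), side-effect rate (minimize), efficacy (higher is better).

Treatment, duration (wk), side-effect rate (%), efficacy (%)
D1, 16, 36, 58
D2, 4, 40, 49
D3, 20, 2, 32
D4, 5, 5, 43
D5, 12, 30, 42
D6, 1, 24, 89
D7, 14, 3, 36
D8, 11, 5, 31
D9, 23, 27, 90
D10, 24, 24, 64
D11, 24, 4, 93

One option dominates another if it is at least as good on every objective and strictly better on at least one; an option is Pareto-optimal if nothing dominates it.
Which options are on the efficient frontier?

D1: dominated by D6 (duration 1≤16, side-effect rate 24≤36, efficacy 89≥58).
D2: dominated by D6 (duration 1≤4, side-effect rate 24≤40, efficacy 89≥49).
D3: not dominated (best side-effect rate).
D4: not dominated.
D5: dominated by D4 (duration 5≤12, side-effect rate 5≤30, efficacy 43≥42).
D6: not dominated (best duration).
D7: not dominated.
D8: dominated by D4 (duration 5≤11, side-effect rate 5≤5, efficacy 43≥31).
D9: not dominated.
D10: dominated by D6 (duration 1≤24, side-effect rate 24≤24, efficacy 89≥64).
D11: not dominated (best efficacy).

D3, D4, D6, D7, D9, D11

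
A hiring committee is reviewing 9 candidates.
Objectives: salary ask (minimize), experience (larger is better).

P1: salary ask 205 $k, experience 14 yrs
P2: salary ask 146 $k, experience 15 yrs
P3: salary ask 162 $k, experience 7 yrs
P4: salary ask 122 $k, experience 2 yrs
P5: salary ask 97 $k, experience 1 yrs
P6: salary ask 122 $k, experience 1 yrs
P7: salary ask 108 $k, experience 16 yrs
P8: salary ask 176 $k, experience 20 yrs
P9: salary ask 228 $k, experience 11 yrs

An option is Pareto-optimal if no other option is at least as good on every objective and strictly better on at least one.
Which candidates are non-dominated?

P1: dominated by P2 (salary ask 146≤205, experience 15≥14).
P2: dominated by P7 (salary ask 108≤146, experience 16≥15).
P3: dominated by P2 (salary ask 146≤162, experience 15≥7).
P4: dominated by P7 (salary ask 108≤122, experience 16≥2).
P5: not dominated (best salary ask).
P6: dominated by P4 (salary ask 122≤122, experience 2≥1).
P7: not dominated.
P8: not dominated (best experience).
P9: dominated by P1 (salary ask 205≤228, experience 14≥11).

P5, P7, P8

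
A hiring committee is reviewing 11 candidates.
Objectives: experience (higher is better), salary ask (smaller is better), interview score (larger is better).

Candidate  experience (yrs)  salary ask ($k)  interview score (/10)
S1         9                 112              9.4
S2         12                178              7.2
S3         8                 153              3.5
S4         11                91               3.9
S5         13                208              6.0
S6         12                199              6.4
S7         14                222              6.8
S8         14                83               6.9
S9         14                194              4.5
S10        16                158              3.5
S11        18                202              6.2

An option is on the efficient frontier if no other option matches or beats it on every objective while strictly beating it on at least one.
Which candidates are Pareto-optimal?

S1: not dominated (best interview score).
S2: not dominated.
S3: dominated by S1 (experience 9≥8, salary ask 112≤153, interview score 9.4≥3.5).
S4: dominated by S8 (experience 14≥11, salary ask 83≤91, interview score 6.9≥3.9).
S5: dominated by S8 (experience 14≥13, salary ask 83≤208, interview score 6.9≥6.0).
S6: dominated by S2 (experience 12≥12, salary ask 178≤199, interview score 7.2≥6.4).
S7: dominated by S8 (experience 14≥14, salary ask 83≤222, interview score 6.9≥6.8).
S8: not dominated (best salary ask).
S9: dominated by S8 (experience 14≥14, salary ask 83≤194, interview score 6.9≥4.5).
S10: not dominated.
S11: not dominated (best experience).

S1, S2, S8, S10, S11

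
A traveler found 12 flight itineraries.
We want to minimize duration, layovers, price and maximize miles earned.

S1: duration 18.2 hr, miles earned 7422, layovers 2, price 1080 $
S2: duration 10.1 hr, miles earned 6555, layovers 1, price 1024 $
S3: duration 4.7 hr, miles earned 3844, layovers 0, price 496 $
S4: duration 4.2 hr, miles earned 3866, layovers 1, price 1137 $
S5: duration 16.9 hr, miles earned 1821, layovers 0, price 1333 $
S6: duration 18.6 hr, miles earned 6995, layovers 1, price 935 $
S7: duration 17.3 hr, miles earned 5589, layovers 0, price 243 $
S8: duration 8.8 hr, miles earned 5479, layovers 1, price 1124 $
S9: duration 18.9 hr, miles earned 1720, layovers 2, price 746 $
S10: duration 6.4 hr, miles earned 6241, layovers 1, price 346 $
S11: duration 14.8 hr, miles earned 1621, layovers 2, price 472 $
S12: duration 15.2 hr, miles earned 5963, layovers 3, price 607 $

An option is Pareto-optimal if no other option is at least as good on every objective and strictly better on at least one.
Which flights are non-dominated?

S1: not dominated (best miles earned).
S2: not dominated.
S3: not dominated.
S4: not dominated (best duration).
S5: dominated by S3 (duration 4.7≤16.9, miles earned 3844≥1821, layovers 0≤0, price 496≤1333).
S6: not dominated.
S7: not dominated (best price).
S8: dominated by S10 (duration 6.4≤8.8, miles earned 6241≥5479, layovers 1≤1, price 346≤1124).
S9: dominated by S3 (duration 4.7≤18.9, miles earned 3844≥1720, layovers 0≤2, price 496≤746).
S10: not dominated.
S11: dominated by S10 (duration 6.4≤14.8, miles earned 6241≥1621, layovers 1≤2, price 346≤472).
S12: dominated by S10 (duration 6.4≤15.2, miles earned 6241≥5963, layovers 1≤3, price 346≤607).

S1, S2, S3, S4, S6, S7, S10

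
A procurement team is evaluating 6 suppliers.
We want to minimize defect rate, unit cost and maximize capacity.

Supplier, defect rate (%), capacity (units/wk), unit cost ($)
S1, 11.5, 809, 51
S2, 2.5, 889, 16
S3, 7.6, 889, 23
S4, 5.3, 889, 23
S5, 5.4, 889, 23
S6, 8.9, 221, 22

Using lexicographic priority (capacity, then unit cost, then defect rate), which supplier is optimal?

S2

First maximize capacity: best is 889, kept {S2, S3, S4, S5}.
Then minimize unit cost: best is 16, kept {S2}.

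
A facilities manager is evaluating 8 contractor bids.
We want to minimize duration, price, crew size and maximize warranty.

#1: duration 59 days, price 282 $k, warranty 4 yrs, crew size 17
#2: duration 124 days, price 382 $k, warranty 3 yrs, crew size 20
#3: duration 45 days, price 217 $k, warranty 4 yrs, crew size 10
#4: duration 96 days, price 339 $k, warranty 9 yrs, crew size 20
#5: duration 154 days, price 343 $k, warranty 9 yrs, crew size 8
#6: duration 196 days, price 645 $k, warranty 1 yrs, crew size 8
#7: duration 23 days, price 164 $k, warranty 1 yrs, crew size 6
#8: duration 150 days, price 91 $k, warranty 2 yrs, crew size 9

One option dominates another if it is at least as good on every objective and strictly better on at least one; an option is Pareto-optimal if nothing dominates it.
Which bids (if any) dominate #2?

#1: duration 59≤124, price 282≤382, warranty 4≥3, crew size 17≤20 — dominates #2.
#3: duration 45≤124, price 217≤382, warranty 4≥3, crew size 10≤20 — dominates #2.
#4: duration 96≤124, price 339≤382, warranty 9≥3, crew size 20≤20 — dominates #2.
Others (#5, #6, #7, #8) are each worse than #2 on at least one objective.

#1, #3, #4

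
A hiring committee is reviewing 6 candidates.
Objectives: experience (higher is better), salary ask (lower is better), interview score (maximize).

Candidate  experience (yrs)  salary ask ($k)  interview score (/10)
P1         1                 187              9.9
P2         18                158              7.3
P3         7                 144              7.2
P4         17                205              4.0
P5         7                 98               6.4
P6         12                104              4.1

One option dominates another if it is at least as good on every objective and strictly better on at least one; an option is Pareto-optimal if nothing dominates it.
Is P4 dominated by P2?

Yes

P2 vs P4: experience 18≥17, salary ask 158≤205, interview score 7.3≥4.0 — P2 is at least as good on every objective with at least one strict improvement.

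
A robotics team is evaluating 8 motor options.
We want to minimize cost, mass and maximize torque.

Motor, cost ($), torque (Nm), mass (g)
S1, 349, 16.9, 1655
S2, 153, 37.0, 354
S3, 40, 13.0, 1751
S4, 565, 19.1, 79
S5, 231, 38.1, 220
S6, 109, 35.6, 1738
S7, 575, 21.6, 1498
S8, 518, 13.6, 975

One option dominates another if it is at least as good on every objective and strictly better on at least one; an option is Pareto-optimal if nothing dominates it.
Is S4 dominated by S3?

S3 vs S4: S3 is worse on torque (13.0 vs 19.1), so it does not dominate S4.

No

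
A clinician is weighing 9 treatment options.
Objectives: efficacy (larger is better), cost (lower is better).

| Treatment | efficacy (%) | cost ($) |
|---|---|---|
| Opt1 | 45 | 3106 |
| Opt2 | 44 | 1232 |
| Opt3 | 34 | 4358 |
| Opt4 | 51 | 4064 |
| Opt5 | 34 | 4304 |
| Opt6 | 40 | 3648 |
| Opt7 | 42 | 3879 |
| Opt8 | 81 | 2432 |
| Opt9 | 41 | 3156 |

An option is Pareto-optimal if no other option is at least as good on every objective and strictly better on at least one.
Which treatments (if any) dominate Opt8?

none

Opt1: worse on efficacy (45 vs 81).
Opt2: worse on efficacy (44 vs 81).
Opt3: worse on efficacy (34 vs 81).
Opt4: worse on efficacy (51 vs 81).
Opt5: worse on efficacy (34 vs 81).
Opt6: worse on efficacy (40 vs 81).
Opt7: worse on efficacy (42 vs 81).
Opt9: worse on efficacy (41 vs 81).
No option dominates Opt8.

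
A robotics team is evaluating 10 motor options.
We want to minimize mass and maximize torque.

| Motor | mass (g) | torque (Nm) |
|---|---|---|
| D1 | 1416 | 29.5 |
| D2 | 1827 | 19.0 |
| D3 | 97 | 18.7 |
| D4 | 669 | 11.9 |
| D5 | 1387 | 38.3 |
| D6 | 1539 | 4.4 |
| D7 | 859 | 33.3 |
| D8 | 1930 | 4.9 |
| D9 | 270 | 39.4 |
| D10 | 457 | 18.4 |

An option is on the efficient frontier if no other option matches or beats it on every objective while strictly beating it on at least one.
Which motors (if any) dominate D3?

none

D1: worse on mass (1416 vs 97).
D2: worse on mass (1827 vs 97).
D4: worse on mass (669 vs 97).
D5: worse on mass (1387 vs 97).
D6: worse on mass (1539 vs 97).
D7: worse on mass (859 vs 97).
D8: worse on mass (1930 vs 97).
D9: worse on mass (270 vs 97).
D10: worse on mass (457 vs 97).
No option dominates D3.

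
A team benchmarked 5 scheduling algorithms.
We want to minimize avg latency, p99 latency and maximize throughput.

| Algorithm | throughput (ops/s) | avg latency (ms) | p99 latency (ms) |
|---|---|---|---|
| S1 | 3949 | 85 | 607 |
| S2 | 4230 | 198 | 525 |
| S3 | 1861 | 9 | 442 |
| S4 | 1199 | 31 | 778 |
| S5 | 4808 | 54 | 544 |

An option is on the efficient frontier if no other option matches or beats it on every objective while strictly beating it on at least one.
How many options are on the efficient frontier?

3

S1: dominated by S5 (throughput 4808≥3949, avg latency 54≤85, p99 latency 544≤607).
S2: not dominated.
S3: not dominated (best avg latency).
S4: dominated by S3 (throughput 1861≥1199, avg latency 9≤31, p99 latency 442≤778).
S5: not dominated (best throughput).
Pareto-optimal: S2, S3, S5 → 3.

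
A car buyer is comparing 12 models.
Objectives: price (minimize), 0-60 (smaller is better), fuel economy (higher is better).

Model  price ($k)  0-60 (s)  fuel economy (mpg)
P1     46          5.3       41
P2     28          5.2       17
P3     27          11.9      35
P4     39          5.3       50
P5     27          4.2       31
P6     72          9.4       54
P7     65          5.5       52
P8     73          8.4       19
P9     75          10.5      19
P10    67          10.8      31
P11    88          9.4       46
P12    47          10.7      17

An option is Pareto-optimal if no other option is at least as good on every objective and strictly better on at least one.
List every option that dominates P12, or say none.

P1: price 46≤47, 0-60 5.3≤10.7, fuel economy 41≥17 — dominates P12.
P2: price 28≤47, 0-60 5.2≤10.7, fuel economy 17≥17 — dominates P12.
P4: price 39≤47, 0-60 5.3≤10.7, fuel economy 50≥17 — dominates P12.
P5: price 27≤47, 0-60 4.2≤10.7, fuel economy 31≥17 — dominates P12.
Others (P3, P6, P7, P8, P9, P10, P11) are each worse than P12 on at least one objective.

P1, P2, P4, P5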